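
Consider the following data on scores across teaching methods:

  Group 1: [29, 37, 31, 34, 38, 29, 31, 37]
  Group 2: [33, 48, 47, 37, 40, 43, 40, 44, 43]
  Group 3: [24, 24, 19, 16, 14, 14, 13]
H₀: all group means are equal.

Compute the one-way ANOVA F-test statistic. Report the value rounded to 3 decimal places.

Group means [33.25, 41.67, 17.71], grand mean 31.875
SSB = Σnᵢ(x̄ᵢ−x̄)² = 2281.696; SSW = ΣΣ(x−x̄ᵢ)² = 410.929
MSB = 2281.696/2 = 1140.8482; MSW = 410.929/21 = 19.5680
F = MSB/MSW = 58.3016
df = (2, 21)

test statistic = 58.302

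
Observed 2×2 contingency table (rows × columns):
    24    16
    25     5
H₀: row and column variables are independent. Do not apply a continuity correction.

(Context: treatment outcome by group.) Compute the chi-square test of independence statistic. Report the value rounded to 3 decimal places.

test statistic = 4.444

Row totals [40, 30], col totals [49, 21], n=70
χ² = (24−28.00)²/28.00 + (16−12.00)²/12.00 + (25−21.00)²/21.00 + (5−9.00)²/9.00 = 4.4444
df = 1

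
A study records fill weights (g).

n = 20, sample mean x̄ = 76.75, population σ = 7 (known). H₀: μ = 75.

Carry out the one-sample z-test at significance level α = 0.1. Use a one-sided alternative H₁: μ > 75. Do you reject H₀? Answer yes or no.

SE = σ/√n = 7/√20 = 1.5652
z = (x̄−μ₀)/SE = (76.75−75)/1.5652 = 1.1180
p-value (one-sided, H₁ greater) = 0.13178
At α=0.1: p ≥ α → fail to reject H₀

reject H₀: no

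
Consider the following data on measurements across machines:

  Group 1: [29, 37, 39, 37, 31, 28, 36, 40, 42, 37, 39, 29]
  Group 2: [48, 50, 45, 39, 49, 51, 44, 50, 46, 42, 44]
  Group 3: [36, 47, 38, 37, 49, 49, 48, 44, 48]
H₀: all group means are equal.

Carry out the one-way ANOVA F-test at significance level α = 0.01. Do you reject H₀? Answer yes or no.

Group means [35.33, 46.18, 44.00], grand mean 41.500
SSB = Σnᵢ(x̄ᵢ−x̄)² = 753.697; SSW = ΣΣ(x−x̄ᵢ)² = 638.303
MSB = 753.697/2 = 376.8485; MSW = 638.303/29 = 22.0104
F = MSB/MSW = 17.1213
df = (2, 29)
p-value (upper-tail) = 0.00001
At α=0.01: p < α → reject H₀

reject H₀: yes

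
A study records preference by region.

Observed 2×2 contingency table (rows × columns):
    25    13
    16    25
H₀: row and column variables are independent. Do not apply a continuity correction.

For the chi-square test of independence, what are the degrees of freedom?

degrees of freedom = 1

df = (r−1)(c−1) = (2−1)·(2−1) = 1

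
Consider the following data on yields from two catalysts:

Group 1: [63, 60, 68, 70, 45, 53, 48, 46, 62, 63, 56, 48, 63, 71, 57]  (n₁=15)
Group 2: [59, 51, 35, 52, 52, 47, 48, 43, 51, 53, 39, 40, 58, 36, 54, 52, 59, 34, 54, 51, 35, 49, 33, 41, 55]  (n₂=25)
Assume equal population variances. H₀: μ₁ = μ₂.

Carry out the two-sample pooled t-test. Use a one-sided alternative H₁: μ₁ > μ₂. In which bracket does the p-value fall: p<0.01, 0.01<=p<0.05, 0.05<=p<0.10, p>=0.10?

p-value bracket: p<0.01

x̄₁=58.200, s₁=8.662, n₁=15
x̄₂=47.240, s₂=8.348, n₂=25
s_p² = [14·8.662² + 24·8.348²]/38 = 71.6568
SE = √(s_p²·(1/15+1/25)) = 2.7647
t = (58.200−47.240)/2.7647 = 3.9643
df = 38
p-value (one-sided, H₁ greater) = 0.00016
→ bracket: p<0.01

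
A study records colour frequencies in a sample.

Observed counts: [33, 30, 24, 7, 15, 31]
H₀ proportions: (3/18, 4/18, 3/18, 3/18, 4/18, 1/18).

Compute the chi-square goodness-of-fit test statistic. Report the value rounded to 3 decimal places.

n = 140; E_i = n·p_i = [23.33, 31.11, 23.33, 23.33, 31.11, 7.78]
χ² = (33−23.33)²/23.33 + (30−31.11)²/31.11 + (24−23.33)²/23.33 + (7−23.33)²/23.33 + (15−31.11)²/31.11 + (31−7.78)²/7.78 = 93.1750
df = 5

test statistic = 93.175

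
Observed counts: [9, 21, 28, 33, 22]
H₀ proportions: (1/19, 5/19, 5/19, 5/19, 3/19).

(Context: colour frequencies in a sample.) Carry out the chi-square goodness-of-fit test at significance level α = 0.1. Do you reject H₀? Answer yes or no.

reject H₀: no

n = 113; E_i = n·p_i = [5.95, 29.74, 29.74, 29.74, 17.84]
χ² = (9−5.95)²/5.95 + (21−29.74)²/29.74 + (28−29.74)²/29.74 + (33−29.74)²/29.74 + (22−17.84)²/17.84 = 5.5622
df = 4
p-value (upper-tail) = 0.23431
At α=0.1: p ≥ α → fail to reject H₀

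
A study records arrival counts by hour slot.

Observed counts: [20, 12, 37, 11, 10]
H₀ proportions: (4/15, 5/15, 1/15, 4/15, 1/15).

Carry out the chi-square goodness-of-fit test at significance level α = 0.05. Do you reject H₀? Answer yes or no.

n = 90; E_i = n·p_i = [24.00, 30.00, 6.00, 24.00, 6.00]
χ² = (20−24.00)²/24.00 + (12−30.00)²/30.00 + (37−6.00)²/6.00 + (11−24.00)²/24.00 + (10−6.00)²/6.00 = 181.3417
df = 4
p-value (upper-tail) = 0.00000
At α=0.05: p < α → reject H₀

reject H₀: yes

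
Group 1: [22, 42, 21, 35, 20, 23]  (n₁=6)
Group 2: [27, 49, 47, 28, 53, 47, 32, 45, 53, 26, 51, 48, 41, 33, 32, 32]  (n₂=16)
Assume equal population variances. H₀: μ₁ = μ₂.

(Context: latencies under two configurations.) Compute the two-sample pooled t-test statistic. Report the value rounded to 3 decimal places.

x̄₁=27.167, s₁=9.109, n₁=6
x̄₂=40.250, s₂=9.923, n₂=16
s_p² = [5·9.109² + 15·9.923²]/20 = 94.5917
SE = √(s_p²·(1/6+1/16)) = 4.6559
t = (27.167−40.250)/4.6559 = -2.8101
df = 20

test statistic = -2.810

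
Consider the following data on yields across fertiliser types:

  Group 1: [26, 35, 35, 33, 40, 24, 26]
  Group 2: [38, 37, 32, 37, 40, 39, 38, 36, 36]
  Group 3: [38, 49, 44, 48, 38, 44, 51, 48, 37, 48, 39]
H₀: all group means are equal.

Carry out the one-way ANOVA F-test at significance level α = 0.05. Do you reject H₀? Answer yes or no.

Group means [31.29, 37.00, 44.00], grand mean 38.370
SSB = Σnᵢ(x̄ᵢ−x̄)² = 716.868; SSW = ΣΣ(x−x̄ᵢ)² = 525.429
MSB = 716.868/2 = 358.4339; MSW = 525.429/24 = 21.8929
F = MSB/MSW = 16.3722
df = (2, 24)
p-value (upper-tail) = 0.00003
At α=0.05: p < α → reject H₀

reject H₀: yes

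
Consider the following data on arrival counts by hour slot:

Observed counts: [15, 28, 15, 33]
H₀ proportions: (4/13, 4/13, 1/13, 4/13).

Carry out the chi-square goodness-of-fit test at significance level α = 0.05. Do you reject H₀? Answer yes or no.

reject H₀: yes

n = 91; E_i = n·p_i = [28.00, 28.00, 7.00, 28.00]
χ² = (15−28.00)²/28.00 + (28−28.00)²/28.00 + (15−7.00)²/7.00 + (33−28.00)²/28.00 = 16.0714
df = 3
p-value (upper-tail) = 0.00110
At α=0.05: p < α → reject H₀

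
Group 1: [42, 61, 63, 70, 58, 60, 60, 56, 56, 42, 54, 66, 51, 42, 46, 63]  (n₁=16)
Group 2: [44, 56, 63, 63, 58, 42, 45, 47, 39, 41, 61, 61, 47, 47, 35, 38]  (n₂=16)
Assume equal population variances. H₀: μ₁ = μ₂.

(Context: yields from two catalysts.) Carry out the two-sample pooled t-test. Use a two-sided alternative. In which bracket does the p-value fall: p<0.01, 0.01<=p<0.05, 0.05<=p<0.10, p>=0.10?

x̄₁=55.625, s₁=8.831, n₁=16
x̄₂=49.188, s₂=9.635, n₂=16
s_p² = [15·8.831² + 15·9.635²]/30 = 85.4062
SE = √(s_p²·(1/16+1/16)) = 3.2674
t = (55.625−49.188)/3.2674 = 1.9702
df = 30
p-value (two-sided) = 0.05810
→ bracket: 0.05<=p<0.10

p-value bracket: 0.05<=p<0.10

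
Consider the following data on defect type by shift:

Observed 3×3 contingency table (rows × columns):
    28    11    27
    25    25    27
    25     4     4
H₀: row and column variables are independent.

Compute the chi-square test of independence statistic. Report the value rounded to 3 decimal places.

test statistic = 21.485

Row totals [66, 77, 33], col totals [78, 40, 58], n=176
χ² = (28−29.25)²/29.25 + (11−15.00)²/15.00 + (27−21.75)²/21.75 + (25−34.12)²/34.12 + (25−17.50)²/17.50 + (27−25.38)²/25.38 + (25−14.62)²/14.62 + (4−7.50)²/7.50 + (4−10.88)²/10.88 = 21.4853
df = 4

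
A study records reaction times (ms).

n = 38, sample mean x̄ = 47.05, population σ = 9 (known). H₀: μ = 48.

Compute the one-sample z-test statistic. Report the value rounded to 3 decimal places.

test statistic = -0.651

SE = σ/√n = 9/√38 = 1.4600
z = (x̄−μ₀)/SE = (47.05−48)/1.4600 = -0.6507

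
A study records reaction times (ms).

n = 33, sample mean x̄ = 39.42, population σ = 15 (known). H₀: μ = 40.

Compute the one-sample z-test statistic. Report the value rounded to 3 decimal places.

SE = σ/√n = 15/√33 = 2.6112
z = (x̄−μ₀)/SE = (39.42−40)/2.6112 = -0.2221

test statistic = -0.222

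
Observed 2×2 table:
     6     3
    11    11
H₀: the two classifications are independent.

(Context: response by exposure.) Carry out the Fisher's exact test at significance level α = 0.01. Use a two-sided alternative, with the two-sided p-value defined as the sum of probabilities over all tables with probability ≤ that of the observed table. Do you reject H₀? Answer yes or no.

reject H₀: no

Margins: r₁=9, r₂=22, c₁=17, c₂=14, n=31
p_obs = C(9,6)·C(22,11)/C(31,17); sum pmf over tables with pmf ≤ p_obs
p-value (two-sided) = 0.45640
At α=0.01: p ≥ α → fail to reject H₀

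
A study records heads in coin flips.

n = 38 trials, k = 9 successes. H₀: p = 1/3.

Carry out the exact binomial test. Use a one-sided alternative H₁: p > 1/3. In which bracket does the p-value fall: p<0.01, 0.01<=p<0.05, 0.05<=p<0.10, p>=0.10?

p-value bracket: p>=0.10

Exact binomial: n=38, k=9, p₀=1/3=0.3333
P(X≥9) from Σ C(n,i)·p₀^i·(1−p₀)^(n−i)
p-value (one-sided, H₁ greater) = 0.92790
→ bracket: p>=0.10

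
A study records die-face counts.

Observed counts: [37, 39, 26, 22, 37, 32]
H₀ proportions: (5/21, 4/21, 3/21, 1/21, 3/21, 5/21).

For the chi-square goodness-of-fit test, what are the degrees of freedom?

degrees of freedom = 5

df = k − 1 = 6 − 1 = 5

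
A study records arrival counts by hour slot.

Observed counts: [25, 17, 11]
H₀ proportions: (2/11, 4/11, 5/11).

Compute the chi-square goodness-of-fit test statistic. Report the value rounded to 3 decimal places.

test statistic = 31.876

n = 53; E_i = n·p_i = [9.64, 19.27, 24.09]
χ² = (25−9.64)²/9.64 + (17−19.27)²/19.27 + (11−24.09)²/24.09 = 31.8764
df = 2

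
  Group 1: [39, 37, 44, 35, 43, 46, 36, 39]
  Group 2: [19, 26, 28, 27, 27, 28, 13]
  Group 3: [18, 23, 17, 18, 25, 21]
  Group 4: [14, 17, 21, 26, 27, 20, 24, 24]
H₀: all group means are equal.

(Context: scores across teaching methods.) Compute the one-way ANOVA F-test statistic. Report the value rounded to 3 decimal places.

test statistic = 31.070

Group means [39.88, 24.00, 20.33, 21.62], grand mean 26.966
SSB = Σnᵢ(x̄ᵢ−x̄)² = 1886.882; SSW = ΣΣ(x−x̄ᵢ)² = 506.083
MSB = 1886.882/3 = 628.9607; MSW = 506.083/25 = 20.2433
F = MSB/MSW = 31.0700
df = (3, 25)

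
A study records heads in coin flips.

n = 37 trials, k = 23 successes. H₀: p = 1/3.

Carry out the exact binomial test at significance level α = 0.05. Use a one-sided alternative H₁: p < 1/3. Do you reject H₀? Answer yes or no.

reject H₀: no

Exact binomial: n=37, k=23, p₀=1/3=0.3333
P(X≤23) from Σ C(n,i)·p₀^i·(1−p₀)^(n−i)
p-value (one-sided, H₁ less) = 0.99991
At α=0.05: p ≥ α → fail to reject H₀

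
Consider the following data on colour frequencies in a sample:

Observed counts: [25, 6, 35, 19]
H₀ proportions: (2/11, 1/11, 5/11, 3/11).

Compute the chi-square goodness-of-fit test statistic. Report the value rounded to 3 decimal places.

test statistic = 7.378

n = 85; E_i = n·p_i = [15.45, 7.73, 38.64, 23.18]
χ² = (25−15.45)²/15.45 + (6−7.73)²/7.73 + (35−38.64)²/38.64 + (19−23.18)²/23.18 = 7.3784
df = 3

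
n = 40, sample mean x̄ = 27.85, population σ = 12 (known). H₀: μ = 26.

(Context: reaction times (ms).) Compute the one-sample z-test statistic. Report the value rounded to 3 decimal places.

test statistic = 0.975

SE = σ/√n = 12/√40 = 1.8974
z = (x̄−μ₀)/SE = (27.85−26)/1.8974 = 0.9750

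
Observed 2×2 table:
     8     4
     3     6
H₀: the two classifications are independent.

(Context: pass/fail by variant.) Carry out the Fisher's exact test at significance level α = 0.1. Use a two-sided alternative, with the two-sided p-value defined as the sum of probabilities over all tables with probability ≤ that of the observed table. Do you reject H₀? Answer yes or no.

reject H₀: no

Margins: r₁=12, r₂=9, c₁=11, c₂=10, n=21
p_obs = C(12,8)·C(9,3)/C(21,11); sum pmf over tables with pmf ≤ p_obs
p-value (two-sided) = 0.19838
At α=0.1: p ≥ α → fail to reject H₀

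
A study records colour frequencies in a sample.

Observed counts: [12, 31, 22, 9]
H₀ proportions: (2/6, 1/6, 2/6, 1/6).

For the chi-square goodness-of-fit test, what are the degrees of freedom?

df = k − 1 = 4 − 1 = 3

degrees of freedom = 3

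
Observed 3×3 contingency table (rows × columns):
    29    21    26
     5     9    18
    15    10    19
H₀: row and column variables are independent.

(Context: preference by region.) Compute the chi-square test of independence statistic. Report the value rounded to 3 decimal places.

Row totals [76, 32, 44], col totals [49, 40, 63], n=152
χ² = (29−24.50)²/24.50 + (21−20.00)²/20.00 + (26−31.50)²/31.50 + (5−10.32)²/10.32 + (9−8.42)²/8.42 + (18−13.26)²/13.26 + (15−14.18)²/14.18 + (10−11.58)²/11.58 + (19−18.24)²/18.24 = 6.6018
df = 4

test statistic = 6.602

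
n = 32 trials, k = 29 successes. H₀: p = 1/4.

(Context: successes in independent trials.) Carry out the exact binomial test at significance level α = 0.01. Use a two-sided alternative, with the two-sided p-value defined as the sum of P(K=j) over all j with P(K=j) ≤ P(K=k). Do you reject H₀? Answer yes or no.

reject H₀: yes

Exact binomial: n=32, k=29, p₀=1/4=0.2500
P(X=j) = C(n,j)·p₀^j·(1−p₀)^(n−j); p = Σ P(X=j) over j with P(X=j) ≤ P(X=29)
p-value (two-sided) = 0.00000
At α=0.01: p < α → reject H₀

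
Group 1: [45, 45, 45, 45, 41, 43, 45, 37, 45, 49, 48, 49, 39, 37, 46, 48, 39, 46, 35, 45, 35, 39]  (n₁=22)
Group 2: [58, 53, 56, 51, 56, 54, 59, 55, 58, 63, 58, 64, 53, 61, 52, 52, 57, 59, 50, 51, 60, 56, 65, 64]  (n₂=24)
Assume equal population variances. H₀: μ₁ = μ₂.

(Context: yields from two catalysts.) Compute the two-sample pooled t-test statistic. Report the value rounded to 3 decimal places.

test statistic = -10.556

x̄₁=43.000, s₁=4.472, n₁=22
x̄₂=56.875, s₂=4.436, n₂=24
s_p² = [21·4.472² + 23·4.436²]/44 = 19.8324
SE = √(s_p²·(1/22+1/24)) = 1.3145
t = (43.000−56.875)/1.3145 = -10.5556
df = 44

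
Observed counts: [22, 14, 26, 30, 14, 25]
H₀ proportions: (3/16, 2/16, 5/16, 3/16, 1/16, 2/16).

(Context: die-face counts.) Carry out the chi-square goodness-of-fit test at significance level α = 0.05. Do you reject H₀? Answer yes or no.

n = 131; E_i = n·p_i = [24.56, 16.38, 40.94, 24.56, 8.19, 16.38]
χ² = (22−24.56)²/24.56 + (14−16.38)²/16.38 + (26−40.94)²/40.94 + (30−24.56)²/24.56 + (14−8.19)²/8.19 + (25−16.38)²/16.38 = 15.9354
df = 5
p-value (upper-tail) = 0.00703
At α=0.05: p < α → reject H₀

reject H₀: yes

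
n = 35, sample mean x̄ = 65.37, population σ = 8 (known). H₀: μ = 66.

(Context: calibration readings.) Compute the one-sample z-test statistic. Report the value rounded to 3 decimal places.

test statistic = -0.466

SE = σ/√n = 8/√35 = 1.3522
z = (x̄−μ₀)/SE = (65.37−66)/1.3522 = -0.4659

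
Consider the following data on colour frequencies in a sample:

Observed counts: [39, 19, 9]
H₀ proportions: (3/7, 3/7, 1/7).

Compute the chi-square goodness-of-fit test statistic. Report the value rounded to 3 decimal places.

n = 67; E_i = n·p_i = [28.71, 28.71, 9.57]
χ² = (39−28.71)²/28.71 + (19−28.71)²/28.71 + (9−9.57)²/9.57 = 7.0050
df = 2

test statistic = 7.005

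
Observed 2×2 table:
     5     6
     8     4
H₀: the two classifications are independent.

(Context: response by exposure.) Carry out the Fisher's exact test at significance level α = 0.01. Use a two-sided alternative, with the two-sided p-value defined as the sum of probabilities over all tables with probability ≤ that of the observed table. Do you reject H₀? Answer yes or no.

reject H₀: no

Margins: r₁=11, r₂=12, c₁=13, c₂=10, n=23
p_obs = C(11,5)·C(12,8)/C(23,13); sum pmf over tables with pmf ≤ p_obs
p-value (two-sided) = 0.41365
At α=0.01: p ≥ α → fail to reject H₀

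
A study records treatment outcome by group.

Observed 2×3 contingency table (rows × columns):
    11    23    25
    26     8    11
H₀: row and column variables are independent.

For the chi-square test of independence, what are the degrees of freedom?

df = (r−1)(c−1) = (2−1)·(3−1) = 2

degrees of freedom = 2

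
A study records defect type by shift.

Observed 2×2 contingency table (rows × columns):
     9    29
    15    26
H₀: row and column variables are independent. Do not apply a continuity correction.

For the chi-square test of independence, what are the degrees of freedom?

df = (r−1)(c−1) = (2−1)·(2−1) = 1

degrees of freedom = 1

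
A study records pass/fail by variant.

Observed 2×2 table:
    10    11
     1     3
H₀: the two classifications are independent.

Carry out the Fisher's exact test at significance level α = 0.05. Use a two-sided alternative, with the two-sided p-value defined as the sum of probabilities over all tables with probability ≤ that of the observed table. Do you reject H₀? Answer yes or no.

reject H₀: no

Margins: r₁=21, r₂=4, c₁=11, c₂=14, n=25
p_obs = C(21,10)·C(4,1)/C(25,11); sum pmf over tables with pmf ≤ p_obs
p-value (two-sided) = 0.60435
At α=0.05: p ≥ α → fail to reject H₀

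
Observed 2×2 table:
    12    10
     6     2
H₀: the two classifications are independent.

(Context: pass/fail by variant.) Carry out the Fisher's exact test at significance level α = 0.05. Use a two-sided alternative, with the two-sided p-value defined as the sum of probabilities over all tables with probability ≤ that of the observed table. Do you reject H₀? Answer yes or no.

Margins: r₁=22, r₂=8, c₁=18, c₂=12, n=30
p_obs = C(22,12)·C(8,6)/C(30,18); sum pmf over tables with pmf ≤ p_obs
p-value (two-sided) = 0.41915
At α=0.05: p ≥ α → fail to reject H₀

reject H₀: no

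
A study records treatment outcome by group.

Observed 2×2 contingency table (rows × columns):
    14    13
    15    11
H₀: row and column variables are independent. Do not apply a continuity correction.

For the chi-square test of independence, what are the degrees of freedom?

degrees of freedom = 1

df = (r−1)(c−1) = (2−1)·(2−1) = 1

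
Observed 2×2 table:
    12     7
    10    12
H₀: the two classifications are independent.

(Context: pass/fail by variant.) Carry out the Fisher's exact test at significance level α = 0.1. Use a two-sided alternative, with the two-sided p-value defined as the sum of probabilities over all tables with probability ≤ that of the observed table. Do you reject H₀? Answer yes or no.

reject H₀: no

Margins: r₁=19, r₂=22, c₁=22, c₂=19, n=41
p_obs = C(19,12)·C(22,10)/C(41,22); sum pmf over tables with pmf ≤ p_obs
p-value (two-sided) = 0.35011
At α=0.1: p ≥ α → fail to reject H₀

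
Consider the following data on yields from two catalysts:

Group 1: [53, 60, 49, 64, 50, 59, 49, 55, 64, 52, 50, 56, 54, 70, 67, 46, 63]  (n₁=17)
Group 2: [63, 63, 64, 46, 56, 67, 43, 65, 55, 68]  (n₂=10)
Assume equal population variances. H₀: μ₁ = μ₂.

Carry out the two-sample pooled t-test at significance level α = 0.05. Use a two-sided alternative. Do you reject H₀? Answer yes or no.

reject H₀: no

x̄₁=56.529, s₁=7.134, n₁=17
x̄₂=59.000, s₂=8.743, n₂=10
s_p² = [16·7.134² + 9·8.743²]/25 = 60.0894
SE = √(s_p²·(1/17+1/10)) = 3.0893
t = (56.529−59.000)/3.0893 = -0.7997
df = 25
p-value (two-sided) = 0.43140
At α=0.05: p ≥ α → fail to reject H₀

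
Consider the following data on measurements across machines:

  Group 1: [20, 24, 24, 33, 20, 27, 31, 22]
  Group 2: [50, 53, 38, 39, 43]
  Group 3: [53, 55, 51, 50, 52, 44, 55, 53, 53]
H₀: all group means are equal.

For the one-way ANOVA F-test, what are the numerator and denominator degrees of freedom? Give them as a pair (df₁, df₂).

k = 3 groups, N = 22 total
df = (k−1, N−k) = (3−1, 22−3) = (2, 19)

degrees of freedom = [2, 19]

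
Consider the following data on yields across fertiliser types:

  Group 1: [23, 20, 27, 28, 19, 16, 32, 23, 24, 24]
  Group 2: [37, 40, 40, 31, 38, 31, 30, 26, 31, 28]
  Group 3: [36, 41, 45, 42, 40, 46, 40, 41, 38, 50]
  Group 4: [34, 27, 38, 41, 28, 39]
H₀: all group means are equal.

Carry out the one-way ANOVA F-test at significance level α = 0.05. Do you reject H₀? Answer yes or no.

Group means [23.60, 33.20, 41.90, 34.50], grand mean 33.167
SSB = Σnᵢ(x̄ᵢ−x̄)² = 1688.600; SSW = ΣΣ(x−x̄ᵢ)² = 752.400
MSB = 1688.600/3 = 562.8667; MSW = 752.400/32 = 23.5125
F = MSB/MSW = 23.9390
df = (3, 32)
p-value (upper-tail) = 0.00000
At α=0.05: p < α → reject H₀

reject H₀: yes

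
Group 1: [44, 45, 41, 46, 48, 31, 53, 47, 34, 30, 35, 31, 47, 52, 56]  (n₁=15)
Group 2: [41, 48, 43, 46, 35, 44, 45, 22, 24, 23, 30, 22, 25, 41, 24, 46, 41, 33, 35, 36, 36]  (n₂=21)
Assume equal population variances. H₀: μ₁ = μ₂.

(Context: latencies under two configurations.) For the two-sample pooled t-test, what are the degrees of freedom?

df = n₁ + n₂ − 2 = 15 + 21 − 2 = 34

degrees of freedom = 34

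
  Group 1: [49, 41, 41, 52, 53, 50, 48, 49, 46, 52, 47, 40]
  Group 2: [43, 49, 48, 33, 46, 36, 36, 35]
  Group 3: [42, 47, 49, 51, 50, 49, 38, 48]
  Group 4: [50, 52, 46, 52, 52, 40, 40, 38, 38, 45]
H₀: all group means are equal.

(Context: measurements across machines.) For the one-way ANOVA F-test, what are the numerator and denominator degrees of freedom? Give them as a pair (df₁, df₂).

degrees of freedom = [3, 34]

k = 4 groups, N = 38 total
df = (k−1, N−k) = (4−1, 38−4) = (3, 34)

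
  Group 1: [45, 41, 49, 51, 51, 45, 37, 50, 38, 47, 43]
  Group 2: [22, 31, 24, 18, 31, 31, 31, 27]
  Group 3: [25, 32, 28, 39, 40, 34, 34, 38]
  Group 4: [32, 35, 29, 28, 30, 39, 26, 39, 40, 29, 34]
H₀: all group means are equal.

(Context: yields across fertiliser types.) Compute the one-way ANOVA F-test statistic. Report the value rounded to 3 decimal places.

Group means [45.18, 26.88, 33.75, 32.82], grand mean 35.342
SSB = Σnᵢ(x̄ᵢ−x̄)² = 1728.905; SSW = ΣΣ(x−x̄ᵢ)² = 867.648
MSB = 1728.905/3 = 576.3016; MSW = 867.648/34 = 25.5191
F = MSB/MSW = 22.5832
df = (3, 34)

test statistic = 22.583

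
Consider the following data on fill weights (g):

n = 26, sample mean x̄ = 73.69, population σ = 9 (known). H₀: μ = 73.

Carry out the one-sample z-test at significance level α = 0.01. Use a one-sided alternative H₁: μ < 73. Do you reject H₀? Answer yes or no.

reject H₀: no

SE = σ/√n = 9/√26 = 1.7650
z = (x̄−μ₀)/SE = (73.69−73)/1.7650 = 0.3909
p-value (one-sided, H₁ less) = 0.65207
At α=0.01: p ≥ α → fail to reject H₀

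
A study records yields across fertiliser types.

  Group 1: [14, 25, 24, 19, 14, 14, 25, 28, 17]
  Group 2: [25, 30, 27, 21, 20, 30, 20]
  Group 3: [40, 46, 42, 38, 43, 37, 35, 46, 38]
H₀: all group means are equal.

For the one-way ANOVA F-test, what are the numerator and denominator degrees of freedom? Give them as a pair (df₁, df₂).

degrees of freedom = [2, 22]

k = 3 groups, N = 25 total
df = (k−1, N−k) = (3−1, 25−3) = (2, 22)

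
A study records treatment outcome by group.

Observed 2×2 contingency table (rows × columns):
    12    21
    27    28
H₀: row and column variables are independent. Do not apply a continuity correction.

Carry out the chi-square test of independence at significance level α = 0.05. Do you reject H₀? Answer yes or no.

Row totals [33, 55], col totals [39, 49], n=88
χ² = (12−14.62)²/14.62 + (21−18.38)²/18.38 + (27−24.38)²/24.38 + (28−30.62)²/30.62 = 1.3538
df = 1
p-value (upper-tail) = 0.24461
At α=0.05: p ≥ α → fail to reject H₀

reject H₀: no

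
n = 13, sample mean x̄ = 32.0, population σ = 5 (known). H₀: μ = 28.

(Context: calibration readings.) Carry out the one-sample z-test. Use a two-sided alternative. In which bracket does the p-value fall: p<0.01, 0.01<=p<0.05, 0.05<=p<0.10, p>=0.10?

p-value bracket: p<0.01

SE = σ/√n = 5/√13 = 1.3868
z = (x̄−μ₀)/SE = (32.0−28)/1.3868 = 2.8844
p-value (two-sided) = 0.00392
→ bracket: p<0.01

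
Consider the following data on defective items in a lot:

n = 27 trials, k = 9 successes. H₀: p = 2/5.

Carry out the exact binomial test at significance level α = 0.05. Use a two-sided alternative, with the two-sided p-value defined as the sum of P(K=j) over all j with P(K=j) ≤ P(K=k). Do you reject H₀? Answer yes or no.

Exact binomial: n=27, k=9, p₀=2/5=0.4000
P(X=j) = C(n,j)·p₀^j·(1−p₀)^(n−j); p = Σ P(X=j) over j with P(X=j) ≤ P(X=9)
p-value (two-sided) = 0.55886
At α=0.05: p ≥ α → fail to reject H₀

reject H₀: no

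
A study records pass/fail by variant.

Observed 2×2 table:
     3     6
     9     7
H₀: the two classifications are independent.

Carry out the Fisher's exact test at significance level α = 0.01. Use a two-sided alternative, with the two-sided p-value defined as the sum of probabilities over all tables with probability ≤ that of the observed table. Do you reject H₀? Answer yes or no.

Margins: r₁=9, r₂=16, c₁=12, c₂=13, n=25
p_obs = C(9,3)·C(16,9)/C(25,12); sum pmf over tables with pmf ≤ p_obs
p-value (two-sided) = 0.41098
At α=0.01: p ≥ α → fail to reject H₀

reject H₀: no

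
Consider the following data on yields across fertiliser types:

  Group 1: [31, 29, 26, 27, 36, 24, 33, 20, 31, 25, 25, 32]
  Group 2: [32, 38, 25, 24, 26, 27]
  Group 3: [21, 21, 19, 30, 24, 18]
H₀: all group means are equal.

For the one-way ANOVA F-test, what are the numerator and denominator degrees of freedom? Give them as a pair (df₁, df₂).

k = 3 groups, N = 24 total
df = (k−1, N−k) = (3−1, 24−3) = (2, 21)

degrees of freedom = [2, 21]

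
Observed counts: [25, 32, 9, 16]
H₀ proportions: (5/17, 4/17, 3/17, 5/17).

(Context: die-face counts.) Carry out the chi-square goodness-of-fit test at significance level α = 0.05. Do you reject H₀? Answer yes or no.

reject H₀: yes

n = 82; E_i = n·p_i = [24.12, 19.29, 14.47, 24.12]
χ² = (25−24.12)²/24.12 + (32−19.29)²/19.29 + (9−14.47)²/14.47 + (16−24.12)²/24.12 = 13.2000
df = 3
p-value (upper-tail) = 0.00422
At α=0.05: p < α → reject H₀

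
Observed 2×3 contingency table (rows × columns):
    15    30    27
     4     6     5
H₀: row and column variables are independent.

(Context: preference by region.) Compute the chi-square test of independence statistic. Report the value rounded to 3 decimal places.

Row totals [72, 15], col totals [19, 36, 32], n=87
χ² = (15−15.72)²/15.72 + (30−29.79)²/29.79 + (27−26.48)²/26.48 + (4−3.28)²/3.28 + (6−6.21)²/6.21 + (5−5.52)²/5.52 = 0.2603
df = 2

test statistic = 0.260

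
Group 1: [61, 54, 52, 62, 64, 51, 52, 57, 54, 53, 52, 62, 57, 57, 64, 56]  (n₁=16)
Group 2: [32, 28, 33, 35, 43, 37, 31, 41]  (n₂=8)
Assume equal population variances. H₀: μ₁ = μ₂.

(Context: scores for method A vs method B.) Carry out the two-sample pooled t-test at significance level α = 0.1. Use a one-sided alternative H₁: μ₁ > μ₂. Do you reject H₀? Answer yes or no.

reject H₀: yes

x̄₁=56.750, s₁=4.539, n₁=16
x̄₂=35.000, s₂=5.099, n₂=8
s_p² = [15·4.539² + 7·5.099²]/22 = 22.3182
SE = √(s_p²·(1/16+1/8)) = 2.0456
t = (56.750−35.000)/2.0456 = 10.6323
df = 22
p-value (one-sided, H₁ greater) = 0.00000
At α=0.1: p < α → reject H₀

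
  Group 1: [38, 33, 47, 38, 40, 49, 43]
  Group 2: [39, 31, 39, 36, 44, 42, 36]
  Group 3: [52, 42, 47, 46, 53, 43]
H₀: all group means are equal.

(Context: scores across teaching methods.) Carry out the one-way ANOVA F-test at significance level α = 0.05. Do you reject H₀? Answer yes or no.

Group means [41.14, 38.14, 47.17], grand mean 41.900
SSB = Σnᵢ(x̄ᵢ−x̄)² = 269.252; SSW = ΣΣ(x−x̄ᵢ)² = 400.548
MSB = 269.252/2 = 134.6262; MSW = 400.548/17 = 23.5616
F = MSB/MSW = 5.7138
df = (2, 17)
p-value (upper-tail) = 0.01265
At α=0.05: p < α → reject H₀

reject H₀: yes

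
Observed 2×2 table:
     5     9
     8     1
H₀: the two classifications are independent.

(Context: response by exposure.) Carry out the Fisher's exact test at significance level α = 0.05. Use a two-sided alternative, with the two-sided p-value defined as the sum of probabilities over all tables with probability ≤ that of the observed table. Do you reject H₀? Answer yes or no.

Margins: r₁=14, r₂=9, c₁=13, c₂=10, n=23
p_obs = C(14,5)·C(9,8)/C(23,13); sum pmf over tables with pmf ≤ p_obs
p-value (two-sided) = 0.02881
At α=0.05: p < α → reject H₀

reject H₀: yes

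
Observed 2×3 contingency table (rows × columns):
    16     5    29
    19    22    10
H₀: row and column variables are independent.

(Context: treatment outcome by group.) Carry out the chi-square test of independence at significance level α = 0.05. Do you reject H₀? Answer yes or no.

Row totals [50, 51], col totals [35, 27, 39], n=101
χ² = (16−17.33)²/17.33 + (5−13.37)²/13.37 + (29−19.31)²/19.31 + (19−17.67)²/17.67 + (22−13.63)²/13.63 + (10−19.69)²/19.69 = 20.2093
df = 2
p-value (upper-tail) = 0.00004
At α=0.05: p < α → reject H₀

reject H₀: yes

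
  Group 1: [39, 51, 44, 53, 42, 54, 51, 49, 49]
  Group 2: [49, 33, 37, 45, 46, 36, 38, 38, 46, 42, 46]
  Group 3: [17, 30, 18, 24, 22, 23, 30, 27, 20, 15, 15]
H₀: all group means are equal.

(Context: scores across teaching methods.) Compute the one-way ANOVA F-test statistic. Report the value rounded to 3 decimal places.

Group means [48.00, 41.45, 21.91], grand mean 36.419
SSB = Σnᵢ(x̄ᵢ−x̄)² = 3801.912; SSW = ΣΣ(x−x̄ᵢ)² = 791.636
MSB = 3801.912/2 = 1900.9560; MSW = 791.636/28 = 28.2727
F = MSB/MSW = 67.2364
df = (2, 28)

test statistic = 67.236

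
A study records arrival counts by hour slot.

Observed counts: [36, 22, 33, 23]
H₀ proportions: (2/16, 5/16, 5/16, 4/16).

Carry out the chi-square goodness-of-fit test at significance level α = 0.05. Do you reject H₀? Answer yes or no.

reject H₀: yes

n = 114; E_i = n·p_i = [14.25, 35.62, 35.62, 28.50]
χ² = (36−14.25)²/14.25 + (22−35.62)²/35.62 + (33−35.62)²/35.62 + (23−28.50)²/28.50 = 39.6632
df = 3
p-value (upper-tail) = 0.00000
At α=0.05: p < α → reject H₀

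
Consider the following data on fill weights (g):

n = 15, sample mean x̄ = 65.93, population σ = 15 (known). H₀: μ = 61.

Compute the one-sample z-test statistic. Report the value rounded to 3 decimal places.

SE = σ/√n = 15/√15 = 3.8730
z = (x̄−μ₀)/SE = (65.93−61)/3.8730 = 1.2729

test statistic = 1.273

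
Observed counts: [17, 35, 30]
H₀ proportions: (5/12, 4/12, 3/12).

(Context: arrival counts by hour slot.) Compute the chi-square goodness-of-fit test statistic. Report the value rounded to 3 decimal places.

test statistic = 15.178

n = 82; E_i = n·p_i = [34.17, 27.33, 20.50]
χ² = (17−34.17)²/34.17 + (35−27.33)²/27.33 + (30−20.50)²/20.50 = 15.1780
df = 2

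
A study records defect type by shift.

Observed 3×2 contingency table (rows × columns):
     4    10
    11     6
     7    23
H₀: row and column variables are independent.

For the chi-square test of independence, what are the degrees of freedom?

degrees of freedom = 2

df = (r−1)(c−1) = (3−1)·(2−1) = 2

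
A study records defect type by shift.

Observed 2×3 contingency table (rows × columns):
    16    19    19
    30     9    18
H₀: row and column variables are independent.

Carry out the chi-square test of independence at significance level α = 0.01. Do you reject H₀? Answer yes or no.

reject H₀: no

Row totals [54, 57], col totals [46, 28, 37], n=111
χ² = (16−22.38)²/22.38 + (19−13.62)²/13.62 + (19−18.00)²/18.00 + (30−23.62)²/23.62 + (9−14.38)²/14.38 + (18−19.00)²/19.00 = 7.7839
df = 2
p-value (upper-tail) = 0.02041
At α=0.01: p ≥ α → fail to reject H₀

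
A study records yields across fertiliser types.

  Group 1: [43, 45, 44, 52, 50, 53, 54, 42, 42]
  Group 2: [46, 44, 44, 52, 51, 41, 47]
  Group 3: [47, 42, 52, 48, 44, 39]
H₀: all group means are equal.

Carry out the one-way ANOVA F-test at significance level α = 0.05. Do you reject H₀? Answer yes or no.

Group means [47.22, 46.43, 45.33], grand mean 46.455
SSB = Σnᵢ(x̄ᵢ−x̄)² = 12.851; SSW = ΣΣ(x−x̄ᵢ)² = 398.603
MSB = 12.851/2 = 6.4257; MSW = 398.603/19 = 20.9791
F = MSB/MSW = 0.3063
df = (2, 19)
p-value (upper-tail) = 0.73974
At α=0.05: p ≥ α → fail to reject H₀

reject H₀: no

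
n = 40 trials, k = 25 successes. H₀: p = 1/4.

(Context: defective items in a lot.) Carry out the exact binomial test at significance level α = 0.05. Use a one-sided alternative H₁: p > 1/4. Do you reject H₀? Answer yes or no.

Exact binomial: n=40, k=25, p₀=1/4=0.2500
P(X≥25) from Σ C(n,i)·p₀^i·(1−p₀)^(n−i)
p-value (one-sided, H₁ greater) = 0.00000
At α=0.05: p < α → reject H₀

reject H₀: yes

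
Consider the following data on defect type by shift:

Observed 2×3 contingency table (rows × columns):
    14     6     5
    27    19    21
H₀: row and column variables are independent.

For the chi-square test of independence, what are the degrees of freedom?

degrees of freedom = 2

df = (r−1)(c−1) = (2−1)·(3−1) = 2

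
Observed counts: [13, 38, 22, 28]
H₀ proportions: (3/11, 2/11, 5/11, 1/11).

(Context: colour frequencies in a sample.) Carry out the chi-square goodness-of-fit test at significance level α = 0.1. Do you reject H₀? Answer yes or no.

n = 101; E_i = n·p_i = [27.55, 18.36, 45.91, 9.18]
χ² = (13−27.55)²/27.55 + (38−18.36)²/18.36 + (22−45.91)²/45.91 + (28−9.18)²/9.18 = 79.6977
df = 3
p-value (upper-tail) = 0.00000
At α=0.1: p < α → reject H₀

reject H₀: yes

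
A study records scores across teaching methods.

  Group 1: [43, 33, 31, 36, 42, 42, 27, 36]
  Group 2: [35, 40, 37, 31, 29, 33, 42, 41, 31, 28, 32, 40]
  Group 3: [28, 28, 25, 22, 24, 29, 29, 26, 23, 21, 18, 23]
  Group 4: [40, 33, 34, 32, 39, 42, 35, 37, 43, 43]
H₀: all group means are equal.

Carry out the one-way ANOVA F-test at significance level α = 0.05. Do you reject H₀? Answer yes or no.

reject H₀: yes

Group means [36.25, 34.92, 24.67, 37.80], grand mean 32.929
SSB = Σnᵢ(x̄ᵢ−x̄)² = 1192.102; SSW = ΣΣ(x−x̄ᵢ)² = 794.683
MSB = 1192.102/3 = 397.3675; MSW = 794.683/38 = 20.9127
F = MSB/MSW = 19.0012
df = (3, 38)
p-value (upper-tail) = 0.00000
At α=0.05: p < α → reject H₀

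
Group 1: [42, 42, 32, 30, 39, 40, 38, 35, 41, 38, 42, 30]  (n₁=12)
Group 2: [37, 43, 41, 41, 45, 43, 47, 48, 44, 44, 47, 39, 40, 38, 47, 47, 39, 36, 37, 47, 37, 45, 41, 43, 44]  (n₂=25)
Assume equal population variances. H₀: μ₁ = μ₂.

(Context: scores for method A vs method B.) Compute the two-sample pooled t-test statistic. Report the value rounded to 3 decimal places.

test statistic = -3.507

x̄₁=37.417, s₁=4.582, n₁=12
x̄₂=42.400, s₂=3.775, n₂=25
s_p² = [11·4.582² + 24·3.775²]/35 = 16.3690
SE = √(s_p²·(1/12+1/25)) = 1.4209
t = (37.417−42.400)/1.4209 = -3.5073
df = 35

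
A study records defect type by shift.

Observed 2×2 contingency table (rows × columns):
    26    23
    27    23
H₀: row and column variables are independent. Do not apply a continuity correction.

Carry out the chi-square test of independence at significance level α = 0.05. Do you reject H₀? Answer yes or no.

Row totals [49, 50], col totals [53, 46], n=99
χ² = (26−26.23)²/26.23 + (23−22.77)²/22.77 + (27−26.77)²/26.77 + (23−23.23)²/23.23 = 0.0088
df = 1
p-value (upper-tail) = 0.92540
At α=0.05: p ≥ α → fail to reject H₀

reject H₀: no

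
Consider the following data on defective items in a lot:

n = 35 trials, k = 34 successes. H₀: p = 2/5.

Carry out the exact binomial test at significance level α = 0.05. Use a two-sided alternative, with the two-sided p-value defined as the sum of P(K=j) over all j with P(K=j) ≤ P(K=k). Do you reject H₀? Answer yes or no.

reject H₀: yes

Exact binomial: n=35, k=34, p₀=2/5=0.4000
P(X=j) = C(n,j)·p₀^j·(1−p₀)^(n−j); p = Σ P(X=j) over j with P(X=j) ≤ P(X=34)
p-value (two-sided) = 0.00000
At α=0.05: p < α → reject H₀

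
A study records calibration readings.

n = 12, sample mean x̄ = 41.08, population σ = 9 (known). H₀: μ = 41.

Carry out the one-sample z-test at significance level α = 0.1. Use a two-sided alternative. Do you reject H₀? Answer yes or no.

reject H₀: no

SE = σ/√n = 9/√12 = 2.5981
z = (x̄−μ₀)/SE = (41.08−41)/2.5981 = 0.0308
p-value (two-sided) = 0.97544
At α=0.1: p ≥ α → fail to reject H₀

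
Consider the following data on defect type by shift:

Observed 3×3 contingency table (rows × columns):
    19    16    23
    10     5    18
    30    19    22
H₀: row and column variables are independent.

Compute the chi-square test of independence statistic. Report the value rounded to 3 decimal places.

test statistic = 5.981

Row totals [58, 33, 71], col totals [59, 40, 63], n=162
χ² = (19−21.12)²/21.12 + (16−14.32)²/14.32 + (23−22.56)²/22.56 + (10−12.02)²/12.02 + (5−8.15)²/8.15 + (18−12.83)²/12.83 + (30−25.86)²/25.86 + (19−17.53)²/17.53 + (22−27.61)²/27.61 = 5.9814
df = 4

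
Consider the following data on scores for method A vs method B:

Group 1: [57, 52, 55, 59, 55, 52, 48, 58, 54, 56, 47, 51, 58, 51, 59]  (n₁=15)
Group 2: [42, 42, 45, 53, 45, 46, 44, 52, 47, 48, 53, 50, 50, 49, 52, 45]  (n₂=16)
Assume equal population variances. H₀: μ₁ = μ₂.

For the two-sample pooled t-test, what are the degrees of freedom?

degrees of freedom = 29

df = n₁ + n₂ − 2 = 15 + 16 − 2 = 29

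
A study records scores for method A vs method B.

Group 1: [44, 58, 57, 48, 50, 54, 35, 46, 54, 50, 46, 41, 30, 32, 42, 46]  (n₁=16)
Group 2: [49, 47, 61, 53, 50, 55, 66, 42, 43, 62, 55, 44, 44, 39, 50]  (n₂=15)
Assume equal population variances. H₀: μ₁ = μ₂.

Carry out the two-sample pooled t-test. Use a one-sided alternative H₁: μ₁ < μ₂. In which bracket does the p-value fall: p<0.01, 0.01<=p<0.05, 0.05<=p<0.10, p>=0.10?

p-value bracket: 0.05<=p<0.10

x̄₁=45.812, s₁=8.352, n₁=16
x̄₂=50.667, s₂=7.970, n₂=15
s_p² = [15·8.352² + 14·7.970²]/29 = 66.7507
SE = √(s_p²·(1/16+1/15)) = 2.9363
t = (45.812−50.667)/2.9363 = -1.6531
df = 29
p-value (one-sided, H₁ less) = 0.05454
→ bracket: 0.05<=p<0.10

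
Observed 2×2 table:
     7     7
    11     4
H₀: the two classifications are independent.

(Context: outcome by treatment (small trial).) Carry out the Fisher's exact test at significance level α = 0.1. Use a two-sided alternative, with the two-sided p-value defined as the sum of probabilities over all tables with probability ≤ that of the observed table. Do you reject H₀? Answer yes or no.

reject H₀: no

Margins: r₁=14, r₂=15, c₁=18, c₂=11, n=29
p_obs = C(14,7)·C(15,11)/C(29,18); sum pmf over tables with pmf ≤ p_obs
p-value (two-sided) = 0.26354
At α=0.1: p ≥ α → fail to reject H₀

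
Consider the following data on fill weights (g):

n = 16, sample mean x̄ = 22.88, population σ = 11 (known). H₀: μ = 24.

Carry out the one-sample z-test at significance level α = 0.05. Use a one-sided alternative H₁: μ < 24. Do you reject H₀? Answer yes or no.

reject H₀: no

SE = σ/√n = 11/√16 = 2.7500
z = (x̄−μ₀)/SE = (22.88−24)/2.7500 = -0.4073
p-value (one-sided, H₁ less) = 0.34190
At α=0.05: p ≥ α → fail to reject H₀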